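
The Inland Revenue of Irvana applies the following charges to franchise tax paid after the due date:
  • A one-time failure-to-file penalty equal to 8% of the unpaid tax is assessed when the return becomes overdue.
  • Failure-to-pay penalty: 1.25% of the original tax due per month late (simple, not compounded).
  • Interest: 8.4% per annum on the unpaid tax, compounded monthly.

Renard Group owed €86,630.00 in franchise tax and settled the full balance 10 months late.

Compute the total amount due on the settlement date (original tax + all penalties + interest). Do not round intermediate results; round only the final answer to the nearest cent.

€110,647.88

Failure-to-file penalty: 8% × €86,630.00 = €6,930.40
Failure-to-pay penalty = 1.25% × €86,630.00 × 10 mo = €10,828.75
Interest (8.4%/yr ÷ 12 = 0.7%/month): €86,630.00 × ((1 + 0.007)^10 − 1) = €6,258.7289…
Total = €86,630.00 + €17,759.1500 + €6,258.7289… = €110,647.88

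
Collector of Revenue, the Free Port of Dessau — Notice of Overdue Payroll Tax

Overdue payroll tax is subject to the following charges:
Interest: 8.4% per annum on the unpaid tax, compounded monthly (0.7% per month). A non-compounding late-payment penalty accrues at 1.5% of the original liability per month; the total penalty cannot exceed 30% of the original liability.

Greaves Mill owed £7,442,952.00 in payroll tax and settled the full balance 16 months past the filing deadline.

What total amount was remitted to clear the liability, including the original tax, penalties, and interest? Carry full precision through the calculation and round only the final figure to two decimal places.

£10,108,098.38

Penalty: 16 × 1.5% × £7,442,952.00 = £1,786,308.48 (below the 30% cap of £2,232,885.60)
Interest: £7,442,952.00 × ((1 + 0.007)^16 − 1) = £7,442,952.00 × 0.1180765… = £878,837.9018…
Total = £7,442,952.00 + £1,786,308.4800 + £878,837.9018… = £10,108,098.38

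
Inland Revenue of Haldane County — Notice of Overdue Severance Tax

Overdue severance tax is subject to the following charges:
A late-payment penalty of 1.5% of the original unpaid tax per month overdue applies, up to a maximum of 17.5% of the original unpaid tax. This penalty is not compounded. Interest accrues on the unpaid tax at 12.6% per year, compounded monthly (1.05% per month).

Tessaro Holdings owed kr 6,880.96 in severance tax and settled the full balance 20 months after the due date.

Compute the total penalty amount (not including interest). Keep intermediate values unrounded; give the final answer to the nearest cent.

kr 1,204.17

Penalty (uncapped): 20 × 1.5% × kr 6,880.96 = kr 2,064.29…; cap = 17.5% × kr 6,880.96 = kr 1,204.17… → penalty = kr 1,204.17…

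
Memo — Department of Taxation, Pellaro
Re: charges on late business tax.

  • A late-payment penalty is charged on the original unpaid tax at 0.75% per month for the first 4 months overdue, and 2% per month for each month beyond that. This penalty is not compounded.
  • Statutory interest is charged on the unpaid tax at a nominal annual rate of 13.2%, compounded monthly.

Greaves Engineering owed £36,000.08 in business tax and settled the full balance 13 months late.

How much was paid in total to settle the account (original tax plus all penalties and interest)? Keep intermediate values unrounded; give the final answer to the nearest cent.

£49,061.97

Penalty, months 1–4: 4 × 0.75% × £36,000.08 = £1,080.00…
Penalty, months 5–13: 9 × 2% × £36,000.08 = £6,480.01…
Interest (13.2%/yr ÷ 12 = 1.1%/month): £36,000.08 × ((1 + 0.011)^13 − 1) = £5,501.8686…
Total = £36,000.08 + £7,560.0168 + £5,501.8686… = £49,061.97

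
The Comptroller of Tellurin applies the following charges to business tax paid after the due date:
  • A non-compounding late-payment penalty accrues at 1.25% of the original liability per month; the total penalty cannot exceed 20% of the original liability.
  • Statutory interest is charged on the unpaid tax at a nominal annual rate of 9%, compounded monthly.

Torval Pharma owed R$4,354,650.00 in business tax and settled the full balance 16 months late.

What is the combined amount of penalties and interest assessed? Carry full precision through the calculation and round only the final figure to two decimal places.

Penalty (uncapped): 16 × 1.25% × R$4,354,650.00 = R$870,930.00; cap = 20% × R$4,354,650.00 = R$870,930.00 → penalty = R$870,930.00
Interest (9%/yr ÷ 12 = 0.75%/month): R$4,354,650.00 × ((1 + 0.0075)^16 − 1) = R$553,006.2079…
Penalties + interest = R$870,930.0000 + R$553,006.2079… = R$1,423,936.21

R$1,423,936.21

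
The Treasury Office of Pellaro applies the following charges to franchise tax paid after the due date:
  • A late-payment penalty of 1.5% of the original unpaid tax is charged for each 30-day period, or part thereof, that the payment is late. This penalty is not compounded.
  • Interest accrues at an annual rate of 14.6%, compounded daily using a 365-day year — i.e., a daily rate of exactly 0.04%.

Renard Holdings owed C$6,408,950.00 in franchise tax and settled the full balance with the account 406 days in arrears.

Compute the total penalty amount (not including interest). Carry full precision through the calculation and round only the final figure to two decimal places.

C$1,345,879.50

Penalty periods: ⌈406/30⌉ = 14; penalty = 14 × 1.5% × C$6,408,950.00 = C$1,345,879.50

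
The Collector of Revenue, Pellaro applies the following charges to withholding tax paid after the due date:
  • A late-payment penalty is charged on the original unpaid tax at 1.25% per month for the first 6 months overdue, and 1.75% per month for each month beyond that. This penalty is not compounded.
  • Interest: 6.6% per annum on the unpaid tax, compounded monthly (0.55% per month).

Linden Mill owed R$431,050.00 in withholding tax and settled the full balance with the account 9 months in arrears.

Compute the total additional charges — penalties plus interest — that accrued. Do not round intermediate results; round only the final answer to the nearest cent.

R$76,771.34

Penalty, months 1–6: 6 × 1.25% × R$431,050.00 = R$32,328.75
Penalty, months 7–9: 3 × 1.75% × R$431,050.00 = R$22,630.13…
Interest: R$431,050.00 × ((1 + 0.0055)^9 − 1) = R$431,050.00 × 0.0506031… = R$21,812.4626…
Penalties + interest = R$54,958.8750 + R$21,812.4626… = R$76,771.34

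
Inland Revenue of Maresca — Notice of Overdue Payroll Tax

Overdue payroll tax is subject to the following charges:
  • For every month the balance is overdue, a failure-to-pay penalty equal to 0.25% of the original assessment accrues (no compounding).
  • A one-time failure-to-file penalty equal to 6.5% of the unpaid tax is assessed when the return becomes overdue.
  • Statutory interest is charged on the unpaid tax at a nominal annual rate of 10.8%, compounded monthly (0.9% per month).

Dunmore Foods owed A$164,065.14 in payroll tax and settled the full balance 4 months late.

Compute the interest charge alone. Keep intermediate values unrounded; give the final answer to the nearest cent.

A$5,986.56

Interest: A$164,065.14 × ((1 + 0.009)^4 − 1) = A$164,065.14 × 0.0364889… = A$5,986.5602…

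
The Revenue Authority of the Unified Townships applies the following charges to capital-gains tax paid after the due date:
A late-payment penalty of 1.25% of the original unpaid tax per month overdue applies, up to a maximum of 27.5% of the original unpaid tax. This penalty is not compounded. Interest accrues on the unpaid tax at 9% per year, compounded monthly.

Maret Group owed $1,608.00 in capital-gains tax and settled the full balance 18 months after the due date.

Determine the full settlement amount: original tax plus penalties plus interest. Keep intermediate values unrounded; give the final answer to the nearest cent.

Penalty: 18 × 1.25% × $1,608.00 = $361.80 (below the 27.5% cap of $442.20)
Interest (9%/yr ÷ 12 = 0.75%/month): $1,608.00 × ((1 + 0.0075)^18 − 1) = $231.4883…
Total = $1,608.00 + $361.8000 + $231.4883… = $2,201.29

$2,201.29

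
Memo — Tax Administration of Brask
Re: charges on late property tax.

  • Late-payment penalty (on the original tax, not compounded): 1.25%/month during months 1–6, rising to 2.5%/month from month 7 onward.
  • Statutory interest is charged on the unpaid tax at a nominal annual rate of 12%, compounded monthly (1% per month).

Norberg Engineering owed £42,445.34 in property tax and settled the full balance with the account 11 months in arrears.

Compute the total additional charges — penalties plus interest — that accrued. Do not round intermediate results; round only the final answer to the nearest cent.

Penalty, months 1–6: 6 × 1.25% × £42,445.34 = £3,183.40…
Penalty, months 7–11: 5 × 2.5% × £42,445.34 = £5,305.67…
Interest: £42,445.34 × ((1 + 0.01)^11 − 1) = £42,445.34 × 0.1156683… = £4,909.5823…
Penalties + interest = £8,489.0680 + £4,909.5823… = £13,398.65

£13,398.65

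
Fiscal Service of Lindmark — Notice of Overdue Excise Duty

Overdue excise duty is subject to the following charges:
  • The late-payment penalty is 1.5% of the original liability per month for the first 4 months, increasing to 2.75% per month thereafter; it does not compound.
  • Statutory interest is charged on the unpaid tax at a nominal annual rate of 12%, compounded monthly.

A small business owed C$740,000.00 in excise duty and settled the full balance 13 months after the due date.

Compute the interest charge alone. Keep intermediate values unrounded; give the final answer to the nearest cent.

C$102,189.03

Interest (12%/yr ÷ 12 = 1%/month): C$740,000.00 × ((1 + 0.01)^13 − 1) = C$102,189.0275…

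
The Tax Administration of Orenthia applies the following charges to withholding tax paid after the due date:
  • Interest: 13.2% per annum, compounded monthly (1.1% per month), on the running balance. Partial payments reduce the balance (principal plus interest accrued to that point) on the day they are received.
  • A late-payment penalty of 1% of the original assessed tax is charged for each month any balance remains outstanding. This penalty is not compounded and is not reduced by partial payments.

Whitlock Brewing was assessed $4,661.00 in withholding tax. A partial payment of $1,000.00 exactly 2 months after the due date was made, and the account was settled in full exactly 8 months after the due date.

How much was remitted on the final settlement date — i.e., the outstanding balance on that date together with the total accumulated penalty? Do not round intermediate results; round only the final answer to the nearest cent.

Balance at month 2: $4,661.0000 × (1 + 0.011)^2 = $4,764.1060…
After $1,000.00 payment: $4,764.1060… − $1,000.00 = $3,764.1060…
Balance at month 8: $3,764.1060… × (1 + 0.011)^6 = $4,019.4699…
Penalty: 8 × 1% × $4,661.00 = $372.88
Final settlement = outstanding balance + penalty = $4,019.4699… + $372.88 = $4,392.35

$4,392.35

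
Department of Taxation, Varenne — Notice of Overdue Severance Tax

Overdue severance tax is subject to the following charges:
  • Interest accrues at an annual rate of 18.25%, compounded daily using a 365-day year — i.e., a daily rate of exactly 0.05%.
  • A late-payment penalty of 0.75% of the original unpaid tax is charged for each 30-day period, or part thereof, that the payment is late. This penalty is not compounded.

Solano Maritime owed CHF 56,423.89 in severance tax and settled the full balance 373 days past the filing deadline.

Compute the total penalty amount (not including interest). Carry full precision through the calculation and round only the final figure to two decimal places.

CHF 5,501.33

Penalty periods: ⌈373/30⌉ = 13; penalty = 13 × 0.75% × CHF 56,423.89 = CHF 5,501.33…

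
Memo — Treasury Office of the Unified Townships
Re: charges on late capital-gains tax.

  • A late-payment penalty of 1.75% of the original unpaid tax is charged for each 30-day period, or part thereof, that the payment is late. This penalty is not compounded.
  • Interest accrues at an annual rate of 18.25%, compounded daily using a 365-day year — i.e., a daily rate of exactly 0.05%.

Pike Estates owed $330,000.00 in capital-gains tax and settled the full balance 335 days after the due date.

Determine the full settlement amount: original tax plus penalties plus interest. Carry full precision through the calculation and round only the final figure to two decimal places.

Penalty periods: ⌈335/30⌉ = 12; penalty = 12 × 1.75% × $330,000.00 = $69,300.00
Interest: $330,000.00 × ((1 + 0.0005)^335 − 1) = $330,000.00 × 0.18229580… = $60,157.6130…
Total = $330,000.00 + $69,300.0000 + $60,157.6130… = $459,457.61

$459,457.61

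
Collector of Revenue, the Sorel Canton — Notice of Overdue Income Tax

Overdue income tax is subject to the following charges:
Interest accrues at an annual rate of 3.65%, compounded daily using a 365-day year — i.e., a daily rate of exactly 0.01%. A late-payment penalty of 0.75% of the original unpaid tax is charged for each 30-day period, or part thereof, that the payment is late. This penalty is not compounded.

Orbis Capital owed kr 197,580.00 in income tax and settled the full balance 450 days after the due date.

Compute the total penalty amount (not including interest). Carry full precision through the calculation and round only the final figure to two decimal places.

kr 22,227.75

Penalty periods: ⌈450/30⌉ = 15; penalty = 15 × 0.75% × kr 197,580.00 = kr 22,227.75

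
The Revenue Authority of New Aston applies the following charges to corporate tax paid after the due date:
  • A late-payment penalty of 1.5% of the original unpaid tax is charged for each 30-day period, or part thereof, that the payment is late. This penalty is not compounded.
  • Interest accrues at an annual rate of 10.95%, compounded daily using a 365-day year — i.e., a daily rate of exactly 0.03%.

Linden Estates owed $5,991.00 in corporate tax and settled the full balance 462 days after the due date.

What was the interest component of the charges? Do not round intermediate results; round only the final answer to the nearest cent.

$890.51

Interest: $5,991.00 × ((1 + 0.0003)^462 − 1) = $5,991.00 × 0.14864067… = $890.5062…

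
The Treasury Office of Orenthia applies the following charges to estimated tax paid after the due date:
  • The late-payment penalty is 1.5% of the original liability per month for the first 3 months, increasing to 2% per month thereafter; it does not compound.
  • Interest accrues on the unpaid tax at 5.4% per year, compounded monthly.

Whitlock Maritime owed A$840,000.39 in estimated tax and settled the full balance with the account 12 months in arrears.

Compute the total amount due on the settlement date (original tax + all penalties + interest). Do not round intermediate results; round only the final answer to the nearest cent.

Penalty, months 1–3: 3 × 1.5% × A$840,000.39 = A$37,800.02…
Penalty, months 4–12: 9 × 2% × A$840,000.39 = A$151,200.07…
Interest (5.4%/yr ÷ 12 = 0.45%/month): A$840,000.39 × ((1 + 0.0045)^12 − 1) = A$46,499.6932…
Total = A$840,000.39 + A$189,000.0878… + A$46,499.6932… = A$1,075,500.17

A$1,075,500.17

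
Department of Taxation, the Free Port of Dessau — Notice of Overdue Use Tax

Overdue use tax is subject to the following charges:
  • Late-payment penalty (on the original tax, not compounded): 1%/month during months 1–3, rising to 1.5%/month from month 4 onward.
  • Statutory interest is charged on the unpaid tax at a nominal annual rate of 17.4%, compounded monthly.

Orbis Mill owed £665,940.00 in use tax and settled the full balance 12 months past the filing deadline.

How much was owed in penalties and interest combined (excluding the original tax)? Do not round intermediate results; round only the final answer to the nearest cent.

£235,456.14

Penalty, months 1–3: 3 × 1% × £665,940.00 = £19,978.20
Penalty, months 4–12: 9 × 1.5% × £665,940.00 = £89,901.90
Interest (17.4%/yr ÷ 12 = 1.45%/month): £665,940.00 × ((1 + 0.0145)^12 − 1) = £125,576.0363…
Penalties + interest = £109,880.1000 + £125,576.0363… = £235,456.14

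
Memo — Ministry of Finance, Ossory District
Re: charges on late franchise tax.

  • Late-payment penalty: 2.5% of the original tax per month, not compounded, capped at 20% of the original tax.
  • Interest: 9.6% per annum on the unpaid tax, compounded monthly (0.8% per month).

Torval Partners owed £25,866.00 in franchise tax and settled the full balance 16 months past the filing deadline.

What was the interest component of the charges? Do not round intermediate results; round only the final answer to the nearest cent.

Interest: £25,866.00 × ((1 + 0.008)^16 − 1) = £25,866.00 × 0.1359743… = £3,517.1118…

£3,517.11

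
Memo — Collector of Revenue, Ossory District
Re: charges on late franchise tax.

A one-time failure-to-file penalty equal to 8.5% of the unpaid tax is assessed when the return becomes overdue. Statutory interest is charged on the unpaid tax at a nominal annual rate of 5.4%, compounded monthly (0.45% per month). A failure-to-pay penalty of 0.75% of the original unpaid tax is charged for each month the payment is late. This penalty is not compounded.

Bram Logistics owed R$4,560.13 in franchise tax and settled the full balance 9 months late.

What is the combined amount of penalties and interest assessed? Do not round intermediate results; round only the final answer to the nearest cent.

R$883.46

Failure-to-file penalty: 8.5% × R$4,560.13 = R$387.61…
Failure-to-pay penalty = 0.75% × R$4,560.13 × 9 mo = R$307.81…
Interest: R$4,560.13 × ((1 + 0.0045)^9 − 1) = R$4,560.13 × 0.0412367… = R$188.0447…
Penalties + interest = R$695.4198… + R$188.0447… = R$883.46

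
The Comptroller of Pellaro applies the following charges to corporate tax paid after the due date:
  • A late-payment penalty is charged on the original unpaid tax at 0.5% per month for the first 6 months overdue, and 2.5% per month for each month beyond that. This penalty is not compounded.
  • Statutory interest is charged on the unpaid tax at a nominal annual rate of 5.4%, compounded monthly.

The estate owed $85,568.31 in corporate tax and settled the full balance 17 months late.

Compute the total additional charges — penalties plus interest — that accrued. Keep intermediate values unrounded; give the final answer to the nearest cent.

$32,885.35

Penalty, months 1–6: 6 × 0.5% × $85,568.31 = $2,567.05…
Penalty, months 7–17: 11 × 2.5% × $85,568.31 = $23,531.29…
Interest (5.4%/yr ÷ 12 = 0.45%/month): $85,568.31 × ((1 + 0.0045)^17 − 1) = $6,787.0176…
Penalties + interest = $26,098.3346… + $6,787.0176… = $32,885.35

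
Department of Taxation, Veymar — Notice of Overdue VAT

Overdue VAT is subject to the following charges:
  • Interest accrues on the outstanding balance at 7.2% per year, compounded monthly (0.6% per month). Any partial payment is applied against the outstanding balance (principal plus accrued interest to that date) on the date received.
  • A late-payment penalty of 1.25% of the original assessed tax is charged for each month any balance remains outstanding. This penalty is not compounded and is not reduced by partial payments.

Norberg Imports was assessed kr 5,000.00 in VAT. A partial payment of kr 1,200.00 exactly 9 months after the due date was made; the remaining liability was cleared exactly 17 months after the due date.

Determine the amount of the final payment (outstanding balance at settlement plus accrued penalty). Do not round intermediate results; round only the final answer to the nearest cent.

Balance at month 9: kr 5,000.0000 × (1 + 0.006)^9 = kr 5,276.5715…
After kr 1,200.00 payment: kr 5,276.5715… − kr 1,200.00 = kr 4,076.5715…
Balance at month 17: kr 4,076.5715… × (1 + 0.006)^8 = kr 4,276.4058…
Penalty: 17 × 1.25% × kr 5,000.00 = kr 1,062.50
Final settlement = outstanding balance + penalty = kr 4,276.4058… + kr 1,062.50 = kr 5,338.91

kr 5,338.91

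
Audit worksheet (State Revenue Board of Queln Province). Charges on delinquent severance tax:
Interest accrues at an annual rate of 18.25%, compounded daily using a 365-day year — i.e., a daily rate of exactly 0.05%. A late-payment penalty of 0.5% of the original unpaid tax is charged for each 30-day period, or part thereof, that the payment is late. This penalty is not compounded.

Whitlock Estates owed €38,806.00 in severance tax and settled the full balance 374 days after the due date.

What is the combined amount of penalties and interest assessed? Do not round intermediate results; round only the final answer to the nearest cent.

Penalty periods: ⌈374/30⌉ = 13; penalty = 13 × 0.5% × €38,806.00 = €2,522.39
Interest: €38,806.00 × ((1 + 0.0005)^374 − 1) = €38,806.00 × 0.20557094… = €7,977.3860…
Penalties + interest = €2,522.3900 + €7,977.3860… = €10,499.78

€10,499.78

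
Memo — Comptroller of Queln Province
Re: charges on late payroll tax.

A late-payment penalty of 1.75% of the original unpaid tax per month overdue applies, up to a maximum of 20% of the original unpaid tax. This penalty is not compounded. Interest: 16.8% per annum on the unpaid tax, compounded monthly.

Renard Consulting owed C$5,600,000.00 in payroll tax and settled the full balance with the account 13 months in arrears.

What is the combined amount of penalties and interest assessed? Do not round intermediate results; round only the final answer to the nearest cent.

Penalty (uncapped): 13 × 1.75% × C$5,600,000.00 = C$1,274,000.00; cap = 20% × C$5,600,000.00 = C$1,120,000.00 → penalty = C$1,120,000.00
Interest (16.8%/yr ÷ 12 = 1.4%/month): C$5,600,000.00 × ((1 + 0.014)^13 − 1) = C$1,109,365.3576…
Penalties + interest = C$1,120,000.0000 + C$1,109,365.3576… = C$2,229,365.36

C$2,229,365.36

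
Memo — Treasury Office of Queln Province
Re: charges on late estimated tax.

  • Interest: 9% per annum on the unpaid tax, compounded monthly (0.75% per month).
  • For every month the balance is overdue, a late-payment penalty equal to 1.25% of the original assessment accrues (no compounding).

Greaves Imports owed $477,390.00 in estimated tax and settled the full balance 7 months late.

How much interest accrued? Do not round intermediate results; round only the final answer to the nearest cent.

Interest: $477,390.00 × ((1 + 0.0075)^7 − 1) = $477,390.00 × 0.0536961… = $25,633.9940…

$25,633.99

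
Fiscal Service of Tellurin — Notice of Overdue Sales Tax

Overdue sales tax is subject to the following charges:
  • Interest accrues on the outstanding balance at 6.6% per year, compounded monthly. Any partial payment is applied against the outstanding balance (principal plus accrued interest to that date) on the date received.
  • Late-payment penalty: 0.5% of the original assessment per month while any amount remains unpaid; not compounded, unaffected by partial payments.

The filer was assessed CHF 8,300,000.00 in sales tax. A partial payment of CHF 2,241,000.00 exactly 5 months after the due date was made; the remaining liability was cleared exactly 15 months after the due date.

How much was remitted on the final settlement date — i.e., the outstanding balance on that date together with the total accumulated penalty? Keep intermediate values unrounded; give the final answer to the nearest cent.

CHF 7,266,900.95

Monthly rate = 6.6% ÷ 12 = 0.55%
Balance at month 5: CHF 8,300,000.0000 × (1 + 0.0055)^5 = CHF 8,530,774.5971…
After CHF 2,241,000.00 payment: CHF 8,530,774.5971… − CHF 2,241,000.00 = CHF 6,289,774.5971…
Balance at month 15: CHF 6,289,774.5971… × (1 + 0.0055)^10 = CHF 6,644,400.9477…
Penalty: 15 × 0.5% × CHF 8,300,000.00 = CHF 622,500.00
Final settlement = outstanding balance + penalty = CHF 6,644,400.9477… + CHF 622,500.00 = CHF 7,266,900.95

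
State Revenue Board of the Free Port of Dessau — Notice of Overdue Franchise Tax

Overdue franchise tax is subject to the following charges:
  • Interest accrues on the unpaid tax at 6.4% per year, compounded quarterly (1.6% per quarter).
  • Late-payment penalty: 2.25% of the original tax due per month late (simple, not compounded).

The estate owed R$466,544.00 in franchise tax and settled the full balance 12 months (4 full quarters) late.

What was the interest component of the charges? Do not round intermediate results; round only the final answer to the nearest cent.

R$30,583.10

Interest: R$466,544.00 × ((1 + 0.016)^4 − 1) = R$466,544.00 × 0.0655524… = R$30,583.1020…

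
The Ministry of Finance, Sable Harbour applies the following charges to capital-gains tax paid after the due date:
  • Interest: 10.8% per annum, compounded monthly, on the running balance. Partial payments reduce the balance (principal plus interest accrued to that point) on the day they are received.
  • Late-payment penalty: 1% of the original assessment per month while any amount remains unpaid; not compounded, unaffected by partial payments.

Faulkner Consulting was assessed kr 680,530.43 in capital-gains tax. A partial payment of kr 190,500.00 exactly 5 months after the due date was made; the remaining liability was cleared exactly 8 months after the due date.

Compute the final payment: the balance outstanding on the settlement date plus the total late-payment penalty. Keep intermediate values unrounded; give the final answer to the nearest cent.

Monthly rate = 10.8% ÷ 12 = 0.9%
Balance at month 5: kr 680,530.4300 × (1 + 0.009)^5 = kr 711,710.5124…
After kr 190,500.00 payment: kr 711,710.5124… − kr 190,500.00 = kr 521,210.5124…
Balance at month 8: kr 521,210.5124… × (1 + 0.009)^3 = kr 535,410.2304…
Penalty: 8 × 1% × kr 680,530.43 = kr 54,442.43…
Final settlement = outstanding balance + penalty = kr 535,410.2304… + kr 54,442.43… = kr 589,852.66

kr 589,852.66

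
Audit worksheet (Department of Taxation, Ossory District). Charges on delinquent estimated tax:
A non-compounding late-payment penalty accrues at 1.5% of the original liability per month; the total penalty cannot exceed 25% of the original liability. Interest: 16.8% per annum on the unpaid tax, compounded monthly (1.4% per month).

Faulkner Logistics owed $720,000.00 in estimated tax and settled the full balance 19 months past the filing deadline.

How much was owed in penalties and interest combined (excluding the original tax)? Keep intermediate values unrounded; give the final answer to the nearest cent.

Penalty (uncapped): 19 × 1.5% × $720,000.00 = $205,200.00; cap = 25% × $720,000.00 = $180,000.00 → penalty = $180,000.00
Interest: $720,000.00 × ((1 + 0.014)^19 − 1) = $720,000.00 × 0.3023303… = $217,677.8160…
Penalties + interest = $180,000.0000 + $217,677.8160… = $397,677.82

$397,677.82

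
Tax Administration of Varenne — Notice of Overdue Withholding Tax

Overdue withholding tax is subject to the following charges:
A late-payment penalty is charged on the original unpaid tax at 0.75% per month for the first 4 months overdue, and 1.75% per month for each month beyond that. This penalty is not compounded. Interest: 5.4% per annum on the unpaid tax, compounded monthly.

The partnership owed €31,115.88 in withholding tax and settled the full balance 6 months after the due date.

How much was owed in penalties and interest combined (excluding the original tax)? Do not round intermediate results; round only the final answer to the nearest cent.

€2,872.17

Penalty, months 1–4: 4 × 0.75% × €31,115.88 = €933.48…
Penalty, months 5–6: 2 × 1.75% × €31,115.88 = €1,089.06…
Interest (5.4%/yr ÷ 12 = 0.45%/month): €31,115.88 × ((1 + 0.0045)^6 − 1) = €849.6371…
Penalties + interest = €2,022.5322 + €849.6371… = €2,872.17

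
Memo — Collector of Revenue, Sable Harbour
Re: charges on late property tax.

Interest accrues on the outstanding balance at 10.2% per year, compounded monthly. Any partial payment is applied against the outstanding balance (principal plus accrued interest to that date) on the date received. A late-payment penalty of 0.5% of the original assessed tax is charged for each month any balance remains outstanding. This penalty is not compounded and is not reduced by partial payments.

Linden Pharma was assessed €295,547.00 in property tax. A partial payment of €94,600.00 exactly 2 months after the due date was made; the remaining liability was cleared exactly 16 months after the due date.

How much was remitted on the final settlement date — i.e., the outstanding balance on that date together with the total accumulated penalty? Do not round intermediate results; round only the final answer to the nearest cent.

Monthly rate = 10.2% ÷ 12 = 0.85%
Balance at month 2: €295,547.0000 × (1 + 0.0085)^2 = €300,592.6523…
After €94,600.00 payment: €300,592.6523… − €94,600.00 = €205,992.6523…
Balance at month 16: €205,992.6523… × (1 + 0.0085)^14 = €231,907.2709…
Penalty: 16 × 0.5% × €295,547.00 = €23,643.76
Final settlement = outstanding balance + penalty = €231,907.2709… + €23,643.76 = €255,551.03

€255,551.03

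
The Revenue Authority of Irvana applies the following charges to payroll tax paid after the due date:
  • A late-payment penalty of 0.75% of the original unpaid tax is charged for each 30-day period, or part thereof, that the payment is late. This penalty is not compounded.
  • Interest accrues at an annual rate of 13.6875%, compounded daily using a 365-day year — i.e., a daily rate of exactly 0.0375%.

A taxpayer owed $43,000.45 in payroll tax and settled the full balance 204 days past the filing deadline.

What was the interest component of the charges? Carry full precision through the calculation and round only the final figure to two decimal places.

Interest: $43,000.45 × ((1 + 0.000375)^204 − 1) = $43,000.45 × 0.07948671… = $3,417.9643…

$3,417.96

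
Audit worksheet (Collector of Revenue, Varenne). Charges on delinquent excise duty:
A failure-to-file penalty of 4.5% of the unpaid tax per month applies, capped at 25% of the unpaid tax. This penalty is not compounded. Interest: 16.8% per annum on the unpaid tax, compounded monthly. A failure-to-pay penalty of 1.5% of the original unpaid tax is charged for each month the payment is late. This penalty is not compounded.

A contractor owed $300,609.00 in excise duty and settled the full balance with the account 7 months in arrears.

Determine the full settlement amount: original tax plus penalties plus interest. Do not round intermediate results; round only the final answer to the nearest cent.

$438,051.46

Failure-to-file: 7 × 4.5% × $300,609.00 = $94,691.84…, capped at 25% × $300,609.00 = $75,152.25
Failure-to-pay penalty = 1.5% × $300,609.00 × 7 mo = $31,563.95…
Interest (16.8%/yr ÷ 12 = 1.4%/month): $300,609.00 × ((1 + 0.014)^7 − 1) = $30,726.2667…
Total = $300,609.00 + $106,716.1950 + $30,726.2667… = $438,051.46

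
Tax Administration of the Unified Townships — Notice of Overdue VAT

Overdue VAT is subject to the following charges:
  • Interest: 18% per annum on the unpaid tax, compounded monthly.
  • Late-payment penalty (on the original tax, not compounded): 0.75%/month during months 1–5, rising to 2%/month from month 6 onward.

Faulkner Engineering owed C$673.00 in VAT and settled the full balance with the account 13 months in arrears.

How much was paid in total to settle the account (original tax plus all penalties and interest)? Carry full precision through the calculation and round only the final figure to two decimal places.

C$949.64

Penalty, months 1–5: 5 × 0.75% × C$673.00 = C$25.24…
Penalty, months 6–13: 8 × 2% × C$673.00 = C$107.68
Interest (18%/yr ÷ 12 = 1.5%/month): C$673.00 × ((1 + 0.015)^13 − 1) = C$143.7208…
Total = C$673.00 + C$132.9175 + C$143.7208… = C$949.64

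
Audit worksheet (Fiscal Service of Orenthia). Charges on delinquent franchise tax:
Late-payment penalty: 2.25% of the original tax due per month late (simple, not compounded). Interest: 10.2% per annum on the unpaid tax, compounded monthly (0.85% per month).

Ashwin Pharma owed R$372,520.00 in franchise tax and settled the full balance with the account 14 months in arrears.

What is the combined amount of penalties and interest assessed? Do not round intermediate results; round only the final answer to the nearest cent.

R$164,208.16

Late-payment penalty = 2.25% × R$372,520.00 × 14 mo = R$117,343.80
Interest: R$372,520.00 × ((1 + 0.0085)^14 − 1) = R$372,520.00 × 0.1258036… = R$46,864.3596…
Penalties + interest = R$117,343.8000 + R$46,864.3596… = R$164,208.16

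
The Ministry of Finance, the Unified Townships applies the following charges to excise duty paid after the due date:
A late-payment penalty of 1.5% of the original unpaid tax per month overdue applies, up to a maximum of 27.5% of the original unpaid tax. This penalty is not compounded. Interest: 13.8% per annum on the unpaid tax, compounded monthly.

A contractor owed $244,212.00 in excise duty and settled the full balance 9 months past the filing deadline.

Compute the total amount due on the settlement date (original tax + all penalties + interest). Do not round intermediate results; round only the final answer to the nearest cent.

Penalty: 9 × 1.5% × $244,212.00 = $32,968.62 (below the 27.5% cap of $67,158.30)
Interest (13.8%/yr ÷ 12 = 1.15%/month): $244,212.00 × ((1 + 0.0115)^9 − 1) = $26,470.3787…
Total = $244,212.00 + $32,968.6200 + $26,470.3787… = $303,651.00

$303,651.00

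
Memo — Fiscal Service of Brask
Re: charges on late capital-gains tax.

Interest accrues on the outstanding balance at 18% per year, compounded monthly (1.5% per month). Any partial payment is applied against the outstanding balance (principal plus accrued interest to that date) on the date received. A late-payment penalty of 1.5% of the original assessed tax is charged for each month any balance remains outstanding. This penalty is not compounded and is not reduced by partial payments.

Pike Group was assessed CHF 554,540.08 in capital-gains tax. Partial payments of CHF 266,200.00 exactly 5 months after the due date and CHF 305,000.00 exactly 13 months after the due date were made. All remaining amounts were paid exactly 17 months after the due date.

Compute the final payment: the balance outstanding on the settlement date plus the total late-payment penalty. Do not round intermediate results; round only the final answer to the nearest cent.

Balance at month 5: CHF 554,540.0800 × (1 + 0.015)^5 = CHF 597,397.1577…
After CHF 266,200.00 payment: CHF 597,397.1577… − CHF 266,200.00 = CHF 331,197.1577…
Balance at month 13: CHF 331,197.1577… × (1 + 0.015)^8 = CHF 373,091.1428…
After CHF 305,000.00 payment: CHF 373,091.1428… − CHF 305,000.00 = CHF 68,091.1428…
Balance at month 17: CHF 68,091.1428… × (1 + 0.015)^4 = CHF 72,269.4571…
Penalty: 17 × 1.5% × CHF 554,540.08 = CHF 141,407.72…
Final settlement = outstanding balance + penalty = CHF 72,269.4571… + CHF 141,407.72… = CHF 213,677.18

CHF 213,677.18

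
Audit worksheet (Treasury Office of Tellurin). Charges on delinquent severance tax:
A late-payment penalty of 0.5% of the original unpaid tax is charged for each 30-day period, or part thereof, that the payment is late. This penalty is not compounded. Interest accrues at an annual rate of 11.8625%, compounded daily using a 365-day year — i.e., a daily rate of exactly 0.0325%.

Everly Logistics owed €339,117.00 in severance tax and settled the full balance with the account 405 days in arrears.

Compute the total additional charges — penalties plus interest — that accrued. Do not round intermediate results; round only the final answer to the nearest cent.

€71,437.06

Penalty periods: ⌈405/30⌉ = 14; penalty = 14 × 0.5% × €339,117.00 = €23,738.19
Interest: €339,117.00 × ((1 + 0.000325)^405 − 1) = €339,117.00 × 0.14065609… = €47,698.8717…
Penalties + interest = €23,738.1900 + €47,698.8717… = €71,437.06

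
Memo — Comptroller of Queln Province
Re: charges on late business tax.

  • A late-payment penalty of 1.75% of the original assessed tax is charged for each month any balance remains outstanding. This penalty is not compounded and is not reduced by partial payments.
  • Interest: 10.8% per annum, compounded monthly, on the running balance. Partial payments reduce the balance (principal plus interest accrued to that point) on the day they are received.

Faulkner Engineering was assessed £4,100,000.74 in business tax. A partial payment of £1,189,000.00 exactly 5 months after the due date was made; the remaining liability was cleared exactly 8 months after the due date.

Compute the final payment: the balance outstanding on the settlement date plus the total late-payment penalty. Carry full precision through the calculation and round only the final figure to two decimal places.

£3,757,276.18

Monthly rate = 10.8% ÷ 12 = 0.9%
Balance at month 5: £4,100,000.7400 × (1 + 0.009)^5 = £4,287,851.7976…
After £1,189,000.00 payment: £4,287,851.7976… − £1,189,000.00 = £3,098,851.7976…
Balance at month 8: £3,098,851.7976… × (1 + 0.009)^3 = £3,183,276.0762…
Penalty: 8 × 1.75% × £4,100,000.74 = £574,000.10…
Final settlement = outstanding balance + penalty = £3,183,276.0762… + £574,000.10… = £3,757,276.18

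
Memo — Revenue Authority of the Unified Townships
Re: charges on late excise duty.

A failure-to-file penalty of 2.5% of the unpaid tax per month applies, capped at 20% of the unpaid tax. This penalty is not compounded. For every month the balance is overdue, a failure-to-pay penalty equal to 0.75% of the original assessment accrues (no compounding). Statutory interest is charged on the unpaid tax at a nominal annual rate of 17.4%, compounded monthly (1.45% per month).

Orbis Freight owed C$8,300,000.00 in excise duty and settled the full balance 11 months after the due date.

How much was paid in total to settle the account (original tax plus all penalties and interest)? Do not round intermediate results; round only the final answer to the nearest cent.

C$12,068,877.79

Failure-to-file: 11 × 2.5% × C$8,300,000.00 = C$2,282,500.00, capped at 20% × C$8,300,000.00 = C$1,660,000.00
Failure-to-pay penalty: 11 × 0.75% × C$8,300,000.00 = C$684,750.00
Interest: C$8,300,000.00 × ((1 + 0.0145)^11 − 1) = C$8,300,000.00 × 0.1715817… = C$1,424,127.7885…
Total = C$8,300,000.00 + C$2,344,750.0000 + C$1,424,127.7885… = C$12,068,877.79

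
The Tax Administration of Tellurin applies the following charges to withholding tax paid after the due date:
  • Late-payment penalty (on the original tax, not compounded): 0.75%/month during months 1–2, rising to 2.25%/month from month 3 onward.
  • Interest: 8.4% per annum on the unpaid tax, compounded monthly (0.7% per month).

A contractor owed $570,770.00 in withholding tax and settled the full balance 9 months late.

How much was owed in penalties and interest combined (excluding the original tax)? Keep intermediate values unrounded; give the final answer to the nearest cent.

$135,439.79

Penalty, months 1–2: 2 × 0.75% × $570,770.00 = $8,561.55
Penalty, months 3–9: 7 × 2.25% × $570,770.00 = $89,896.28…
Interest: $570,770.00 × ((1 + 0.007)^9 − 1) = $570,770.00 × 0.0647931… = $36,981.9672…
Penalties + interest = $98,457.8250 + $36,981.9672… = $135,439.79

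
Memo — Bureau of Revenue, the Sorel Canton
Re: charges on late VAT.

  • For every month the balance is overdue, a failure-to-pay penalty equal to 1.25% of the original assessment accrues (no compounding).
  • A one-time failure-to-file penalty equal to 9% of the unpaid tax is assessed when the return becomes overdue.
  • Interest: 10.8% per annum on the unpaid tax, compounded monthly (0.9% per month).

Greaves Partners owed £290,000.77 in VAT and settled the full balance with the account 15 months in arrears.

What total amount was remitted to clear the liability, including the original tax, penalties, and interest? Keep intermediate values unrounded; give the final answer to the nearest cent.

Failure-to-file penalty: 9% × £290,000.77 = £26,100.07…
Failure-to-pay penalty = 1.25% × £290,000.77 × 15 mo = £54,375.14…
Interest: £290,000.77 × ((1 + 0.009)^15 − 1) = £290,000.77 × 0.1438458… = £41,715.4017…
Total = £290,000.77 + £80,475.2137… + £41,715.4017… = £412,191.39

£412,191.39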